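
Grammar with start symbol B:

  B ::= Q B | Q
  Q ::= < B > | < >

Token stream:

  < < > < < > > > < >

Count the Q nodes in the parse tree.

5

[B [Q < [B [Q < >] [B [Q < [B [Q < >]] >]]] >] [B [Q < >]]]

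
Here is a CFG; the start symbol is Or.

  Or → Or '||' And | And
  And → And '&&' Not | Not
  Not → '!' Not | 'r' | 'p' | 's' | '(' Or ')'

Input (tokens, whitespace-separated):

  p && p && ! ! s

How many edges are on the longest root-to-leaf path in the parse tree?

[Or [And [And [And [Not p]] && [Not p]] && [Not ! [Not ! [Not s]]]]]

5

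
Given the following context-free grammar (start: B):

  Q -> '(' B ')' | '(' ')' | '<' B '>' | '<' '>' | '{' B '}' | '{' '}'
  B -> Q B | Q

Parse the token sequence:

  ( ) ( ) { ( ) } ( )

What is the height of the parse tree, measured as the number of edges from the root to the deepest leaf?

[B [Q ( )] [B [Q ( )] [B [Q { [B [Q ( )]] }] [B [Q ( )]]]]]

6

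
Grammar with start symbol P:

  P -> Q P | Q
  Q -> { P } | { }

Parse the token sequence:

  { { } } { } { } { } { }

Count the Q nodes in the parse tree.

6

[P [Q { [P [Q { }]] }] [P [Q { }] [P [Q { }] [P [Q { }] [P [Q { }]]]]]]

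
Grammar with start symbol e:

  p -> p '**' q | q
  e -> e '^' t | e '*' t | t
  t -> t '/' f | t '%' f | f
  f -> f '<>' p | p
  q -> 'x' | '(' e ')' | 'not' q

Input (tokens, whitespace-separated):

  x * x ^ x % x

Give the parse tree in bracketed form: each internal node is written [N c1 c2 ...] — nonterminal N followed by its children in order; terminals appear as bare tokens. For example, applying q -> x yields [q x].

e
e ^ t
e * t ^ t
t * t ^ t
f * t ^ t
p * t ^ t
q * t ^ t
x * t ^ t
x * f ^ t
x * p ^ t
x * q ^ t
x * x ^ t
x * x ^ t % f
x * x ^ f % f
x * x ^ p % f
x * x ^ q % f
x * x ^ x % f
x * x ^ x % p
x * x ^ x % q
x * x ^ x % x

[e [e [e [t [f [p [q x]]]]] * [t [f [p [q x]]]]] ^ [t [t [f [p [q x]]]] % [f [p [q x]]]]]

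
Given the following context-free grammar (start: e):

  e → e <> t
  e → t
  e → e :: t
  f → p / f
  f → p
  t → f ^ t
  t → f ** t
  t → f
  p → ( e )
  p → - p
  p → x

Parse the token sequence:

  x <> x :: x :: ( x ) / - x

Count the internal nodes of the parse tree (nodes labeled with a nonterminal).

23

[e [e [e [e [t [f [p x]]]] <> [t [f [p x]]]] :: [t [f [p x]]]] :: [t [f [p ( [e [t [f [p x]]]] )] / [f [p - [p x]]]]]]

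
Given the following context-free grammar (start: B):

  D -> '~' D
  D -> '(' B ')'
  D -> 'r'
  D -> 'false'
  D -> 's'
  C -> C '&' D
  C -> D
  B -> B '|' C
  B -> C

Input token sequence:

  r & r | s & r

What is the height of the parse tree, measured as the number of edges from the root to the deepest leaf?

5

[B [B [C [C [D r]] & [D r]]] | [C [C [D s]] & [D r]]]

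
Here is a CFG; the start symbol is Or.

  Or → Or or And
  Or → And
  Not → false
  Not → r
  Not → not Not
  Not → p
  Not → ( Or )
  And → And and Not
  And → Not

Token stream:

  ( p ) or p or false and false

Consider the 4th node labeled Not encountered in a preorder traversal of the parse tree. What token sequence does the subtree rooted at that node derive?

false

[Or [Or [Or [And [Not ( [Or [And [Not p]]] )]]] or [And [Not p]]] or [And [And [Not false]] and [Not false]]]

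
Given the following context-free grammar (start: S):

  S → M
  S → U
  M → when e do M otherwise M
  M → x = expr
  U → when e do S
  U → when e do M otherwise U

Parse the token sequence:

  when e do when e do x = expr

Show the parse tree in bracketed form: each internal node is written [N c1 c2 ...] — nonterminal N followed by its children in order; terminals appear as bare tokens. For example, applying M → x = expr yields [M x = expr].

[S [U when e do [S [U when e do [S [M x = expr]]]]]]

S
U
when e do S
when e do U
when e do when e do S
when e do when e do M
when e do when e do x = expr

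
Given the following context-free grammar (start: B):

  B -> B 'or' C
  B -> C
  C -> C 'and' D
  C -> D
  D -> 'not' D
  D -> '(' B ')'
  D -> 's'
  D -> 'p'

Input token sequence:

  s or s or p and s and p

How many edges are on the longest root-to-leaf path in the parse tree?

5

[B [B [B [C [D s]]] or [C [D s]]] or [C [C [C [D p]] and [D s]] and [D p]]]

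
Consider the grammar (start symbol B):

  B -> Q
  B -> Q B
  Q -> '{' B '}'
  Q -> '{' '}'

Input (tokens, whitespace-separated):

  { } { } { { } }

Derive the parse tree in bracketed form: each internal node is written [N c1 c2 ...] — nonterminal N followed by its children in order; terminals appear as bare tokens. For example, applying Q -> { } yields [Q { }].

[B [Q { }] [B [Q { }] [B [Q { [B [Q { }]] }]]]]

B
Q B
{ } B
{ } Q B
{ } { } B
{ } { } Q
{ } { } { B }
{ } { } { Q }
{ } { } { { } }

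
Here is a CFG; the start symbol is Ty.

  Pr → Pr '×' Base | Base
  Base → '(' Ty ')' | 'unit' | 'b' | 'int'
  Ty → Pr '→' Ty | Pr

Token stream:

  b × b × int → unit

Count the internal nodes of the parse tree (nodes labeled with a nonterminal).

[Ty [Pr [Pr [Pr [Base b]] × [Base b]] × [Base int]] → [Ty [Pr [Base unit]]]]

10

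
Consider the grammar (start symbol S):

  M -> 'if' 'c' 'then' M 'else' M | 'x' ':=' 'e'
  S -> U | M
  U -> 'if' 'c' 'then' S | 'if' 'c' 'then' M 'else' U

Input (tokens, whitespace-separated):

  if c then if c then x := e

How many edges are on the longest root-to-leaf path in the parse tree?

[S [U if c then [S [U if c then [S [M x := e]]]]]]

6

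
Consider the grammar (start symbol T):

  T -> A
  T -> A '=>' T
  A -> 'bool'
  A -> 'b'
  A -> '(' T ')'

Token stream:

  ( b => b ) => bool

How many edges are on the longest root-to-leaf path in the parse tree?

5

[T [A ( [T [A b] => [T [A b]]] )] => [T [A bool]]]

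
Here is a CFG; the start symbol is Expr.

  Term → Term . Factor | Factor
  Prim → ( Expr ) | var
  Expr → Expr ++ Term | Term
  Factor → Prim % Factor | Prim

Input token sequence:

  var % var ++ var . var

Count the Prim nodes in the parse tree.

[Expr [Expr [Term [Factor [Prim var] % [Factor [Prim var]]]]] ++ [Term [Term [Factor [Prim var]]] . [Factor [Prim var]]]]

4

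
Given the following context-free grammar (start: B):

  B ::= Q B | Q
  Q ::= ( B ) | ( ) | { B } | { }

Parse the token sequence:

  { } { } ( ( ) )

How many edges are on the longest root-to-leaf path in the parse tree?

6

[B [Q { }] [B [Q { }] [B [Q ( [B [Q ( )]] )]]]]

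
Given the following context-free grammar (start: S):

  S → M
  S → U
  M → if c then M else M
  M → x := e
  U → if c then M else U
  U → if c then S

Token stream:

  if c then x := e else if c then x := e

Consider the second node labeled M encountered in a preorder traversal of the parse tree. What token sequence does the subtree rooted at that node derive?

[S [U if c then [M x := e] else [U if c then [S [M x := e]]]]]

x := e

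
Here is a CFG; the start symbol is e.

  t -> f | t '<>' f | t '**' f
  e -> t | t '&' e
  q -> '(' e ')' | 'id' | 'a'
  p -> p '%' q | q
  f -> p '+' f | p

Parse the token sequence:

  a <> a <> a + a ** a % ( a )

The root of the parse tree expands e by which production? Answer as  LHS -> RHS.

e -> t

[e [t [t [t [t [f [p [q a]]]] <> [f [p [q a]]]] <> [f [p [q a]] + [f [p [q a]]]]] ** [f [p [p [q a]] % [q ( [e [t [f [p [q a]]]]] )]]]]]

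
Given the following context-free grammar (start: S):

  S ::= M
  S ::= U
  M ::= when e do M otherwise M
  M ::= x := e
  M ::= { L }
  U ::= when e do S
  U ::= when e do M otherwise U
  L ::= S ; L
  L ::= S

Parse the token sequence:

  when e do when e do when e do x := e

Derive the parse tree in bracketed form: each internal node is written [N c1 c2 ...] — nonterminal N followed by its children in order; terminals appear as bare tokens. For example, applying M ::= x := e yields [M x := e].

S
U
when e do S
when e do U
when e do when e do S
when e do when e do U
when e do when e do when e do S
when e do when e do when e do M
when e do when e do when e do x := e

[S [U when e do [S [U when e do [S [U when e do [S [M x := e]]]]]]]]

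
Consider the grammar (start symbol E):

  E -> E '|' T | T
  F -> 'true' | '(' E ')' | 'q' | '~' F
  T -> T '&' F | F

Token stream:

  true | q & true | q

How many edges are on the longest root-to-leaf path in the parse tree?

[E [E [E [T [F true]]] | [T [T [F q]] & [F true]]] | [T [F q]]]

5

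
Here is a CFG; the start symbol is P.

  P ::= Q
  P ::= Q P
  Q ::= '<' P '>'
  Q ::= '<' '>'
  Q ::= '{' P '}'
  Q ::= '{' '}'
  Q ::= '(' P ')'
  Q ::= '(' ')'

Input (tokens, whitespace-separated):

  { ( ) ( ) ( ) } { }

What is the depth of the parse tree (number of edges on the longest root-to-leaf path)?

[P [Q { [P [Q ( )] [P [Q ( )] [P [Q ( )]]]] }] [P [Q { }]]]

6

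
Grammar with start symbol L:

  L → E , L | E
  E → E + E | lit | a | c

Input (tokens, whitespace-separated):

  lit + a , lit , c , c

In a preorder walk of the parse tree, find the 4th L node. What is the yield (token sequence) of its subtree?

[L [E [E lit] + [E a]] , [L [E lit] , [L [E c] , [L [E c]]]]]

c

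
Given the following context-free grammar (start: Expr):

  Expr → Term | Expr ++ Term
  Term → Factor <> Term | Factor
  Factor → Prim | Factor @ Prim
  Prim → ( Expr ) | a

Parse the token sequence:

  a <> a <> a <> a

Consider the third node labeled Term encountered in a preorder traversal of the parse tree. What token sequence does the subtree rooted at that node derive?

a <> a

[Expr [Term [Factor [Prim a]] <> [Term [Factor [Prim a]] <> [Term [Factor [Prim a]] <> [Term [Factor [Prim a]]]]]]]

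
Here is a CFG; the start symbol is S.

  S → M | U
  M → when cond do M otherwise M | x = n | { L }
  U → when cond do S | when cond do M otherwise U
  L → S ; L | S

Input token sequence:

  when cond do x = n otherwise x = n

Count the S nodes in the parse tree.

[S [M when cond do [M x = n] otherwise [M x = n]]]

1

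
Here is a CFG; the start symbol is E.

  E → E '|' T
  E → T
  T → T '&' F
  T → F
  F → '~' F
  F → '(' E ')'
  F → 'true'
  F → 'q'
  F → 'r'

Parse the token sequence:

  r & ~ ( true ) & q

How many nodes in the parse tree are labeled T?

4

[E [T [T [T [F r]] & [F ~ [F ( [E [T [F true]]] )]]] & [F q]]]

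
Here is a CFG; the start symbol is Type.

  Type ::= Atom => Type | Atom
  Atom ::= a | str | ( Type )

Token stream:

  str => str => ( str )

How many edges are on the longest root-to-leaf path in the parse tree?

[Type [Atom str] => [Type [Atom str] => [Type [Atom ( [Type [Atom str]] )]]]]

6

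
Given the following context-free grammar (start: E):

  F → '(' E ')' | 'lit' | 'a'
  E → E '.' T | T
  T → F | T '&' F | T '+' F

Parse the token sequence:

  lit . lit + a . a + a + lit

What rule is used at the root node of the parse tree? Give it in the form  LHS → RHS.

[E [E [E [T [F lit]]] . [T [T [F lit]] + [F a]]] . [T [T [T [F a]] + [F a]] + [F lit]]]

E → E '.' T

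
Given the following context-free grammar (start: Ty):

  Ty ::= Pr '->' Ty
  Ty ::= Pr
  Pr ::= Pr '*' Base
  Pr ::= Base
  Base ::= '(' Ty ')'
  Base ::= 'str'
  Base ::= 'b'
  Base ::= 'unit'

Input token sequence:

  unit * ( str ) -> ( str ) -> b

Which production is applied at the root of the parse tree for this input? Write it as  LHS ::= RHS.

Ty ::= Pr '->' Ty

[Ty [Pr [Pr [Base unit]] * [Base ( [Ty [Pr [Base str]]] )]] -> [Ty [Pr [Base ( [Ty [Pr [Base str]]] )]] -> [Ty [Pr [Base b]]]]]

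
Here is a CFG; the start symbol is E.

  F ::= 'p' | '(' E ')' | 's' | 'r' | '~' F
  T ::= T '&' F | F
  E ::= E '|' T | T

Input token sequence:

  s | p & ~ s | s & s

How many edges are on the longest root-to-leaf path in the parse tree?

[E [E [E [T [F s]]] | [T [T [F p]] & [F ~ [F s]]]] | [T [T [F s]] & [F s]]]

5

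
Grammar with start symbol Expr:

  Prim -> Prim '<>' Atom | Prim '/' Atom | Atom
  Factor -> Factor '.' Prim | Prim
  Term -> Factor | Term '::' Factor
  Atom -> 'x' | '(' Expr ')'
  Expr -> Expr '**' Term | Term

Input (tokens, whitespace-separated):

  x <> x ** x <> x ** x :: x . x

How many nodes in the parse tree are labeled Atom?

[Expr [Expr [Expr [Term [Factor [Prim [Prim [Atom x]] <> [Atom x]]]]] ** [Term [Factor [Prim [Prim [Atom x]] <> [Atom x]]]]] ** [Term [Term [Factor [Prim [Atom x]]]] :: [Factor [Factor [Prim [Atom x]]] . [Prim [Atom x]]]]]

7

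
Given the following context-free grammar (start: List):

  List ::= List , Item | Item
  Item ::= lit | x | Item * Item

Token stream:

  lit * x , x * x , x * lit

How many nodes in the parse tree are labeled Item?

[List [List [List [Item [Item lit] * [Item x]]] , [Item [Item x] * [Item x]]] , [Item [Item x] * [Item lit]]]

9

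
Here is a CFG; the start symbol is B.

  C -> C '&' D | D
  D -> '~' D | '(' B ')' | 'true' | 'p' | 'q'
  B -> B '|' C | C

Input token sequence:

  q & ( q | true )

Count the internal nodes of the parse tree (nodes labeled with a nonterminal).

[B [C [C [D q]] & [D ( [B [B [C [D q]]] | [C [D true]]] )]]]

11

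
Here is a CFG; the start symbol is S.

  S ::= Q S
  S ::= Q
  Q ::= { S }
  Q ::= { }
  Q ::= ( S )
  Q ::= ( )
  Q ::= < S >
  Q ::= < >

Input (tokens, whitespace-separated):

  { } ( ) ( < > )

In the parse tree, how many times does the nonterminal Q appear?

[S [Q { }] [S [Q ( )] [S [Q ( [S [Q < >]] )]]]]

4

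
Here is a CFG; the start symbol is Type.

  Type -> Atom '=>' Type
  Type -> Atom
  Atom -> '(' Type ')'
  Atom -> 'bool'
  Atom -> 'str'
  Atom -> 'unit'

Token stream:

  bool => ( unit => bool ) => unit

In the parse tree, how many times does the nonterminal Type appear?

5

[Type [Atom bool] => [Type [Atom ( [Type [Atom unit] => [Type [Atom bool]]] )] => [Type [Atom unit]]]]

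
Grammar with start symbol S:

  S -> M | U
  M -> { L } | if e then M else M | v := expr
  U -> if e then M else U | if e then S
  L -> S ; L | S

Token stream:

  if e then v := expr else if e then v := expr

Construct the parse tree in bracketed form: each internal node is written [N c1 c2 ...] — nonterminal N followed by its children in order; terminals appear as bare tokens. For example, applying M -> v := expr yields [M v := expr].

[S [U if e then [M v := expr] else [U if e then [S [M v := expr]]]]]

S
U
if e then M else U
if e then v := expr else U
if e then v := expr else if e then S
if e then v := expr else if e then M
if e then v := expr else if e then v := expr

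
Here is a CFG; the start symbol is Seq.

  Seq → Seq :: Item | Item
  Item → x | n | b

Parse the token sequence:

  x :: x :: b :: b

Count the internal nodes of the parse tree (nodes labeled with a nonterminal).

[Seq [Seq [Seq [Seq [Item x]] :: [Item x]] :: [Item b]] :: [Item b]]

8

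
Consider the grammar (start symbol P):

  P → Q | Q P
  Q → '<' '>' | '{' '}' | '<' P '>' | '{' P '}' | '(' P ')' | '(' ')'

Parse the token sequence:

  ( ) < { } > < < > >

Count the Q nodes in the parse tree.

[P [Q ( )] [P [Q < [P [Q { }]] >] [P [Q < [P [Q < >]] >]]]]

5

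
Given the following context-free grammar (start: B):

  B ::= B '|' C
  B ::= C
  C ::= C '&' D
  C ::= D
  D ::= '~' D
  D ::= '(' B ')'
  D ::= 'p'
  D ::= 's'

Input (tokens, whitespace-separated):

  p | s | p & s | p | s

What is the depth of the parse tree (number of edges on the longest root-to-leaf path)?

[B [B [B [B [B [C [D p]]] | [C [D s]]] | [C [C [D p]] & [D s]]] | [C [D p]]] | [C [D s]]]

7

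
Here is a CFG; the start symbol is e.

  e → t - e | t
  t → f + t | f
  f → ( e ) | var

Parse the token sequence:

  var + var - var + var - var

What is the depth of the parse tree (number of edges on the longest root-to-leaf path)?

5

[e [t [f var] + [t [f var]]] - [e [t [f var] + [t [f var]]] - [e [t [f var]]]]]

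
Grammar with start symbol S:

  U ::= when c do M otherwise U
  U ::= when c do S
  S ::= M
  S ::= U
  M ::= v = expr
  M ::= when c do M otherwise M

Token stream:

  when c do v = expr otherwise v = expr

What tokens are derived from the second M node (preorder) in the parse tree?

[S [M when c do [M v = expr] otherwise [M v = expr]]]

v = expr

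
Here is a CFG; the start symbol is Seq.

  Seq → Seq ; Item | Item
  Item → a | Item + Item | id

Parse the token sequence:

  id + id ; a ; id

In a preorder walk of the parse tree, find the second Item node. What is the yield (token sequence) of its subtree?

id

[Seq [Seq [Seq [Item [Item id] + [Item id]]] ; [Item a]] ; [Item id]]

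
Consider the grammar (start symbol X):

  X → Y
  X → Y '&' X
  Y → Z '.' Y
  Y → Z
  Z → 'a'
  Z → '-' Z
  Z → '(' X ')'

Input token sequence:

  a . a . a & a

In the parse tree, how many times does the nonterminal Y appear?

[X [Y [Z a] . [Y [Z a] . [Y [Z a]]]] & [X [Y [Z a]]]]

4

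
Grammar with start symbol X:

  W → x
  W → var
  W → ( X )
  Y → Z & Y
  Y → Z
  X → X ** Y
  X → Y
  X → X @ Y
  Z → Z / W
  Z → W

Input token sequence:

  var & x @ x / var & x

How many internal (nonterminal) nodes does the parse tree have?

16

[X [X [Y [Z [W var]] & [Y [Z [W x]]]]] @ [Y [Z [Z [W x]] / [W var]] & [Y [Z [W x]]]]]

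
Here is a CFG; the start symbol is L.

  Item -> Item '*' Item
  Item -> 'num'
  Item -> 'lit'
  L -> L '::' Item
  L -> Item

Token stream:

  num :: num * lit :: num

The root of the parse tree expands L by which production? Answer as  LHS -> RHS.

[L [L [L [Item num]] :: [Item [Item num] * [Item lit]]] :: [Item num]]

L -> L '::' Item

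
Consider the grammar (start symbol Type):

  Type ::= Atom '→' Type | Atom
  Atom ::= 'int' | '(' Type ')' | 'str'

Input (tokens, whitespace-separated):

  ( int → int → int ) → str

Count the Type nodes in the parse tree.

5

[Type [Atom ( [Type [Atom int] → [Type [Atom int] → [Type [Atom int]]]] )] → [Type [Atom str]]]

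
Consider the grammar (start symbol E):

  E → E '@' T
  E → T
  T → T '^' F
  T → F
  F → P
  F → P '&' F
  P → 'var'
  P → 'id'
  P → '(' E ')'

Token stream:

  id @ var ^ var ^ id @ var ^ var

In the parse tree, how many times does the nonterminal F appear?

[E [E [E [T [F [P id]]]] @ [T [T [T [F [P var]]] ^ [F [P var]]] ^ [F [P id]]]] @ [T [T [F [P var]]] ^ [F [P var]]]]

6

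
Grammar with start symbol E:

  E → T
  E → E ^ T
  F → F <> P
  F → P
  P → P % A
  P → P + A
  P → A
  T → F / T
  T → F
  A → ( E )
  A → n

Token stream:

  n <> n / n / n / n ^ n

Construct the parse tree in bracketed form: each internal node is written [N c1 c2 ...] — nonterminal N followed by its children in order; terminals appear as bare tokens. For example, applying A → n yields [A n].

[E [E [T [F [F [P [A n]]] <> [P [A n]]] / [T [F [P [A n]]] / [T [F [P [A n]]] / [T [F [P [A n]]]]]]]] ^ [T [F [P [A n]]]]]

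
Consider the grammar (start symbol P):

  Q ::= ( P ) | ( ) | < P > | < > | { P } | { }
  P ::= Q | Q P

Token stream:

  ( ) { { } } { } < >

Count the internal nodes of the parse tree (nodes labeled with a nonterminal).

[P [Q ( )] [P [Q { [P [Q { }]] }] [P [Q { }] [P [Q < >]]]]]

10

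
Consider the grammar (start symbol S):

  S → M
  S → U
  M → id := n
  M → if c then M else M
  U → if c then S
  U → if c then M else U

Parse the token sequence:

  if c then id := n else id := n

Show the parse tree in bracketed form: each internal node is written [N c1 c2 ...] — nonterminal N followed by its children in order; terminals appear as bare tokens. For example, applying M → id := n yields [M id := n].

[S [M if c then [M id := n] else [M id := n]]]

S
M
if c then M else M
if c then id := n else M
if c then id := n else id := n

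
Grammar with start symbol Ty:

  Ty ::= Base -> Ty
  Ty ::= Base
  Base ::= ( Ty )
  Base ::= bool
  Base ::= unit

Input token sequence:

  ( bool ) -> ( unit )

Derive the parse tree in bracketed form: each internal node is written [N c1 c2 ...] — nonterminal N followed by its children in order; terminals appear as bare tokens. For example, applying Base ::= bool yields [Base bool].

Ty
Base -> Ty
( Ty ) -> Ty
( Base ) -> Ty
( bool ) -> Ty
( bool ) -> Base
( bool ) -> ( Ty )
( bool ) -> ( Base )
( bool ) -> ( unit )

[Ty [Base ( [Ty [Base bool]] )] -> [Ty [Base ( [Ty [Base unit]] )]]]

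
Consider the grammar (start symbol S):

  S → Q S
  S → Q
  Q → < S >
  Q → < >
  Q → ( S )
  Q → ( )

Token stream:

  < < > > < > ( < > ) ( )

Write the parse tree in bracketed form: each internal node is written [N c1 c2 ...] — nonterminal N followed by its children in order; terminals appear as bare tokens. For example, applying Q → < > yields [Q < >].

S
Q S
< S > S
< Q > S
< < > > S
< < > > Q S
< < > > < > S
< < > > < > Q S
< < > > < > ( S ) S
< < > > < > ( Q ) S
< < > > < > ( < > ) S
< < > > < > ( < > ) Q
< < > > < > ( < > ) ( )

[S [Q < [S [Q < >]] >] [S [Q < >] [S [Q ( [S [Q < >]] )] [S [Q ( )]]]]]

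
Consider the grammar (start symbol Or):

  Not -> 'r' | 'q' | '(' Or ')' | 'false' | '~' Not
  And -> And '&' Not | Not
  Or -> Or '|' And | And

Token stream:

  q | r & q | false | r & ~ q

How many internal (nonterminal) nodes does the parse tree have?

17

[Or [Or [Or [Or [And [Not q]]] | [And [And [Not r]] & [Not q]]] | [And [Not false]]] | [And [And [Not r]] & [Not ~ [Not q]]]]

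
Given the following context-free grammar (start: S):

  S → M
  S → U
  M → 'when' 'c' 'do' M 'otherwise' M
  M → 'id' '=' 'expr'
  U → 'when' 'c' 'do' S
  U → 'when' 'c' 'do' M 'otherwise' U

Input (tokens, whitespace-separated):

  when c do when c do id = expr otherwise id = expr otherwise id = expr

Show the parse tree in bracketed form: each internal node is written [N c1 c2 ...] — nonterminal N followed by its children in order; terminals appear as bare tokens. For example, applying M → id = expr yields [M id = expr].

S
M
when c do M otherwise M
when c do when c do M otherwise M otherwise M
when c do when c do id = expr otherwise M otherwise M
when c do when c do id = expr otherwise id = expr otherwise M
when c do when c do id = expr otherwise id = expr otherwise id = expr

[S [M when c do [M when c do [M id = expr] otherwise [M id = expr]] otherwise [M id = expr]]]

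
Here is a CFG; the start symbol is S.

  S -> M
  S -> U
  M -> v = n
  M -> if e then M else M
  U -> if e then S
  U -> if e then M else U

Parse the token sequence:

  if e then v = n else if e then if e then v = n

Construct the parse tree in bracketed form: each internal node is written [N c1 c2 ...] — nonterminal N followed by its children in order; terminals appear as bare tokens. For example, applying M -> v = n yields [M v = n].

[S [U if e then [M v = n] else [U if e then [S [U if e then [S [M v = n]]]]]]]

S
U
if e then M else U
if e then v = n else U
if e then v = n else if e then S
if e then v = n else if e then U
if e then v = n else if e then if e then S
if e then v = n else if e then if e then M
if e then v = n else if e then if e then v = n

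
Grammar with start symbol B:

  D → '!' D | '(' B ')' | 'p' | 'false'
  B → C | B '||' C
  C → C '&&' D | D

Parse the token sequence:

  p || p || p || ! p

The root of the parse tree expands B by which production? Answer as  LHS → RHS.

[B [B [B [B [C [D p]]] || [C [D p]]] || [C [D p]]] || [C [D ! [D p]]]]

B → B '||' C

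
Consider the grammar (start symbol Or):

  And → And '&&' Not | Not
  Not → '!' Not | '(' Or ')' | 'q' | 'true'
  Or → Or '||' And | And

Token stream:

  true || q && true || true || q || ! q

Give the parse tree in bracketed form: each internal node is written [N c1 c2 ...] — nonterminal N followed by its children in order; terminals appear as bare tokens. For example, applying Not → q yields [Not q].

[Or [Or [Or [Or [Or [And [Not true]]] || [And [And [Not q]] && [Not true]]] || [And [Not true]]] || [And [Not q]]] || [And [Not ! [Not q]]]]

Or
Or || And
Or || And || And
Or || And || And || And
Or || And || And || And || And
And || And || And || And || And
Not || And || And || And || And
true || And || And || And || And
true || And && Not || And || And || And
true || Not && Not || And || And || And
true || q && Not || And || And || And
true || q && true || And || And || And
true || q && true || Not || And || And
true || q && true || true || And || And
true || q && true || true || Not || And
true || q && true || true || q || And
true || q && true || true || q || Not
true || q && true || true || q || ! Not
true || q && true || true || q || ! q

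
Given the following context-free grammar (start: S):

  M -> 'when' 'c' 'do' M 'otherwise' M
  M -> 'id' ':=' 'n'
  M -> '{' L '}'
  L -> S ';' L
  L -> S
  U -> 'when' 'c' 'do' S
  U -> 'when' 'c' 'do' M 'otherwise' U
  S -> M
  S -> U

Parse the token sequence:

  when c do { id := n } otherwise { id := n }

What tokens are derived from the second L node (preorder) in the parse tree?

[S [M when c do [M { [L [S [M id := n]]] }] otherwise [M { [L [S [M id := n]]] }]]]

id := n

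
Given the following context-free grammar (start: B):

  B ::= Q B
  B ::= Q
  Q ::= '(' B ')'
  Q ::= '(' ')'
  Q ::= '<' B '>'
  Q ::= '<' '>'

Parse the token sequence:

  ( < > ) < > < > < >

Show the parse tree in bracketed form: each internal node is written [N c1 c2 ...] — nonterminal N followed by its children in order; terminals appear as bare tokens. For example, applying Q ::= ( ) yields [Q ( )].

B
Q B
( B ) B
( Q ) B
( < > ) B
( < > ) Q B
( < > ) < > B
( < > ) < > Q B
( < > ) < > < > B
( < > ) < > < > Q
( < > ) < > < > < >

[B [Q ( [B [Q < >]] )] [B [Q < >] [B [Q < >] [B [Q < >]]]]]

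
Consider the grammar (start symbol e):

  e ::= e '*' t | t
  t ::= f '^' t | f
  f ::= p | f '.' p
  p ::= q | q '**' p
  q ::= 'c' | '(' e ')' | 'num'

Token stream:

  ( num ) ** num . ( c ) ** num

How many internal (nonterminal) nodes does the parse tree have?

22

[e [t [f [f [p [q ( [e [t [f [p [q num]]]]] )] ** [p [q num]]]] . [p [q ( [e [t [f [p [q c]]]]] )] ** [p [q num]]]]]]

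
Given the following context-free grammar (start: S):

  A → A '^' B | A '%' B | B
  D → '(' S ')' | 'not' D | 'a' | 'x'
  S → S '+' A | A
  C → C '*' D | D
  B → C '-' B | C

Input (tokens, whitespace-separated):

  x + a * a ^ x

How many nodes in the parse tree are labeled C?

[S [S [A [B [C [D x]]]]] + [A [A [B [C [C [D a]] * [D a]]]] ^ [B [C [D x]]]]]

4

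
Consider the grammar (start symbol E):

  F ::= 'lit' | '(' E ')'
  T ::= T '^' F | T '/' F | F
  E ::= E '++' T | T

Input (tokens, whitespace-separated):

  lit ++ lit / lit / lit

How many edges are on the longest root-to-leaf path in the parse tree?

[E [E [T [F lit]]] ++ [T [T [T [F lit]] / [F lit]] / [F lit]]]

5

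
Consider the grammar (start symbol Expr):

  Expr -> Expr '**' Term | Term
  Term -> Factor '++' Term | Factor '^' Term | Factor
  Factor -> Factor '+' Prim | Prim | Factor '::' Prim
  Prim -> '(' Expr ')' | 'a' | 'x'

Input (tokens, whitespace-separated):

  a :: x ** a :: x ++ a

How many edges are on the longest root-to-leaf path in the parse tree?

6

[Expr [Expr [Term [Factor [Factor [Prim a]] :: [Prim x]]]] ** [Term [Factor [Factor [Prim a]] :: [Prim x]] ++ [Term [Factor [Prim a]]]]]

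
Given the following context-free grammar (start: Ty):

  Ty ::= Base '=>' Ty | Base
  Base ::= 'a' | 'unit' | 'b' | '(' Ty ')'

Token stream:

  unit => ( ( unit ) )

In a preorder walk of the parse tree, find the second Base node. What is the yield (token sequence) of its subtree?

( ( unit ) )

[Ty [Base unit] => [Ty [Base ( [Ty [Base ( [Ty [Base unit]] )]] )]]]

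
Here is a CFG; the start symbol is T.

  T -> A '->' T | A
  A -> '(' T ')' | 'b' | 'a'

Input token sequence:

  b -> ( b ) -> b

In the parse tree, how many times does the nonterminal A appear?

[T [A b] -> [T [A ( [T [A b]] )] -> [T [A b]]]]

4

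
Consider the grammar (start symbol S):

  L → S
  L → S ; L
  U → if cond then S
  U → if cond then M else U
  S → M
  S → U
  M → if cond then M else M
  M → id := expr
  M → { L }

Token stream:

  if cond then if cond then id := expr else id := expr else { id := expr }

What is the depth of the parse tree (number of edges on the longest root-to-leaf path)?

6

[S [M if cond then [M if cond then [M id := expr] else [M id := expr]] else [M { [L [S [M id := expr]]] }]]]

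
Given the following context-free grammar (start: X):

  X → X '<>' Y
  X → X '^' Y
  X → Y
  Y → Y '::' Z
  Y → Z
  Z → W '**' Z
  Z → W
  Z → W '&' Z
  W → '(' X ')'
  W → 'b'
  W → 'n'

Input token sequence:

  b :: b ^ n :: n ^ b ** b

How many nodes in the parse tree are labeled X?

3

[X [X [X [Y [Y [Z [W b]]] :: [Z [W b]]]] ^ [Y [Y [Z [W n]]] :: [Z [W n]]]] ^ [Y [Z [W b] ** [Z [W b]]]]]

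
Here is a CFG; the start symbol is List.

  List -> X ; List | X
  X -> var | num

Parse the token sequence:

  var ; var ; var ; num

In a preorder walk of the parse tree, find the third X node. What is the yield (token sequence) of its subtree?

[List [X var] ; [List [X var] ; [List [X var] ; [List [X num]]]]]

var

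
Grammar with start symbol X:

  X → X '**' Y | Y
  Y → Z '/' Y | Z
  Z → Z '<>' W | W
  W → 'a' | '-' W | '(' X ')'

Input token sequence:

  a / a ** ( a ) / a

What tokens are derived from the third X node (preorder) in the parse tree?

[X [X [Y [Z [W a]] / [Y [Z [W a]]]]] ** [Y [Z [W ( [X [Y [Z [W a]]]] )]] / [Y [Z [W a]]]]]

a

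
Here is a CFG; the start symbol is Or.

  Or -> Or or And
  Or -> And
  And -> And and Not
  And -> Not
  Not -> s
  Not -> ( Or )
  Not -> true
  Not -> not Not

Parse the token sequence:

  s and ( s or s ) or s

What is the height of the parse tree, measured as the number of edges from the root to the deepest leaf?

8

[Or [Or [And [And [Not s]] and [Not ( [Or [Or [And [Not s]]] or [And [Not s]]] )]]] or [And [Not s]]]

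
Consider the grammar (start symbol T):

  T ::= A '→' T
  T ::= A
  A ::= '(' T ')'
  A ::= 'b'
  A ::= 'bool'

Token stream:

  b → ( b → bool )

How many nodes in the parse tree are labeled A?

[T [A b] → [T [A ( [T [A b] → [T [A bool]]] )]]]

4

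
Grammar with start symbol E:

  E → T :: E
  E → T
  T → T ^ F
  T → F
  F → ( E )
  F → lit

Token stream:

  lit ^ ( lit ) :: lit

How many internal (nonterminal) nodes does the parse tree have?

11

[E [T [T [F lit]] ^ [F ( [E [T [F lit]]] )]] :: [E [T [F lit]]]]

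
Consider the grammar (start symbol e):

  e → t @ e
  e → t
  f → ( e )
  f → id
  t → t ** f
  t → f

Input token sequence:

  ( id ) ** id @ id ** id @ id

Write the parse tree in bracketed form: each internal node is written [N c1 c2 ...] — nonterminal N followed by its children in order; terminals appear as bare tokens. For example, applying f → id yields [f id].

e
t @ e
t ** f @ e
f ** f @ e
( e ) ** f @ e
( t ) ** f @ e
( f ) ** f @ e
( id ) ** f @ e
( id ) ** id @ e
( id ) ** id @ t @ e
( id ) ** id @ t ** f @ e
( id ) ** id @ f ** f @ e
( id ) ** id @ id ** f @ e
( id ) ** id @ id ** id @ e
( id ) ** id @ id ** id @ t
( id ) ** id @ id ** id @ f
( id ) ** id @ id ** id @ id

[e [t [t [f ( [e [t [f id]]] )]] ** [f id]] @ [e [t [t [f id]] ** [f id]] @ [e [t [f id]]]]]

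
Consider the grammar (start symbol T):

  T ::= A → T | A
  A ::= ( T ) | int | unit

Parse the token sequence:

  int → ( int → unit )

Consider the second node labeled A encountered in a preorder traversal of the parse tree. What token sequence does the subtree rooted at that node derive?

[T [A int] → [T [A ( [T [A int] → [T [A unit]]] )]]]

( int → unit )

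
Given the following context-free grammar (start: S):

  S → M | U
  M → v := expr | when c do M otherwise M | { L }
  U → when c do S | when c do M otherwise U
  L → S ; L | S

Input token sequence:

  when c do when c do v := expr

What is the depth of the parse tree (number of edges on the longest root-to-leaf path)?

6

[S [U when c do [S [U when c do [S [M v := expr]]]]]]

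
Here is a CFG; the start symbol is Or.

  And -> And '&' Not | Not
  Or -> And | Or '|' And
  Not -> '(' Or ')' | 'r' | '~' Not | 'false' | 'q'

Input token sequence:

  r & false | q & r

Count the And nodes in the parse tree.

4

[Or [Or [And [And [Not r]] & [Not false]]] | [And [And [Not q]] & [Not r]]]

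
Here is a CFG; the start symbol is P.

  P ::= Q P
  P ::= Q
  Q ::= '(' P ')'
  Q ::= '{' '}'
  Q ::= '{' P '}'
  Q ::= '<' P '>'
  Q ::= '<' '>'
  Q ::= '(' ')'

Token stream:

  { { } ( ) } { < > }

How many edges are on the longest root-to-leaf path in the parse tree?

[P [Q { [P [Q { }] [P [Q ( )]]] }] [P [Q { [P [Q < >]] }]]]

5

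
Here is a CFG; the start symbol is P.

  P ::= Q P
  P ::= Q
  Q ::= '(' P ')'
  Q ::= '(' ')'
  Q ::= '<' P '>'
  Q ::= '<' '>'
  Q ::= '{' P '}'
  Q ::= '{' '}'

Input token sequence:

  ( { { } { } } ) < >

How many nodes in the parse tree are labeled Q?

5

[P [Q ( [P [Q { [P [Q { }] [P [Q { }]]] }]] )] [P [Q < >]]]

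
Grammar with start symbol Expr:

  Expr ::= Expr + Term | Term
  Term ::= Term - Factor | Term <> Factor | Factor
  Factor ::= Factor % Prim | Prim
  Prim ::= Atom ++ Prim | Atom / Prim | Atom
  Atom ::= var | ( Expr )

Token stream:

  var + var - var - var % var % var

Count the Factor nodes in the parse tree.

6

[Expr [Expr [Term [Factor [Prim [Atom var]]]]] + [Term [Term [Term [Factor [Prim [Atom var]]]] - [Factor [Prim [Atom var]]]] - [Factor [Factor [Factor [Prim [Atom var]]] % [Prim [Atom var]]] % [Prim [Atom var]]]]]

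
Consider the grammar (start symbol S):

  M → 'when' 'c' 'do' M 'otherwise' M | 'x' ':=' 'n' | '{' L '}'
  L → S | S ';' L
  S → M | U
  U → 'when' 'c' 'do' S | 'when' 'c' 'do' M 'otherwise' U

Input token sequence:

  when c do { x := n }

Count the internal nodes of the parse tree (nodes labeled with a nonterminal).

[S [U when c do [S [M { [L [S [M x := n]]] }]]]]

7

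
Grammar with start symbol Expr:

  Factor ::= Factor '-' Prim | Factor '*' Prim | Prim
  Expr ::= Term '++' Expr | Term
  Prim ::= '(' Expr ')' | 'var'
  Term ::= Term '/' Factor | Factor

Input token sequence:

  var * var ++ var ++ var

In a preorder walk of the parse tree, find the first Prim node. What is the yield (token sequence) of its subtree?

[Expr [Term [Factor [Factor [Prim var]] * [Prim var]]] ++ [Expr [Term [Factor [Prim var]]] ++ [Expr [Term [Factor [Prim var]]]]]]

var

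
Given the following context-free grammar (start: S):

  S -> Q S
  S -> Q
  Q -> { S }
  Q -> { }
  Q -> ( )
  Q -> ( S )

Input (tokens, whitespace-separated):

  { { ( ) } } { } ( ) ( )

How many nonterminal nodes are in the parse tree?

12

[S [Q { [S [Q { [S [Q ( )]] }]] }] [S [Q { }] [S [Q ( )] [S [Q ( )]]]]]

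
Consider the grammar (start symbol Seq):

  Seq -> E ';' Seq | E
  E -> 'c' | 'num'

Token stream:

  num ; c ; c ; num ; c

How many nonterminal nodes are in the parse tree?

10

[Seq [E num] ; [Seq [E c] ; [Seq [E c] ; [Seq [E num] ; [Seq [E c]]]]]]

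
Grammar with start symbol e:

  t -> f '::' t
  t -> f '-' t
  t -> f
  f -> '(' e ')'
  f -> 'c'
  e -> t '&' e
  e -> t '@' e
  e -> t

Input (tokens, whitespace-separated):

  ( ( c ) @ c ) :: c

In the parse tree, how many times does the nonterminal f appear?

[e [t [f ( [e [t [f ( [e [t [f c]]] )]] @ [e [t [f c]]]] )] :: [t [f c]]]]

5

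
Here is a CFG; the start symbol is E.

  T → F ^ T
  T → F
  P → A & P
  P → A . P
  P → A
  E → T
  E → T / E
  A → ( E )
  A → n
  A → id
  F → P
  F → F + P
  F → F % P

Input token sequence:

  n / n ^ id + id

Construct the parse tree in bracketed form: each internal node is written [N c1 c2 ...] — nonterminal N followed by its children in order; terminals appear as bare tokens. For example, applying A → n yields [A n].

[E [T [F [P [A n]]]] / [E [T [F [P [A n]]] ^ [T [F [F [P [A id]]] + [P [A id]]]]]]]

E
T / E
F / E
P / E
A / E
n / E
n / T
n / F ^ T
n / P ^ T
n / A ^ T
n / n ^ T
n / n ^ F
n / n ^ F + P
n / n ^ P + P
n / n ^ A + P
n / n ^ id + P
n / n ^ id + A
n / n ^ id + id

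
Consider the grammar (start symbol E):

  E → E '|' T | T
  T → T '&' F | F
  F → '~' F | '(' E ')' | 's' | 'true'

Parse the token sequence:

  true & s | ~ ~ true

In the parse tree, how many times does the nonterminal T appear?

3

[E [E [T [T [F true]] & [F s]]] | [T [F ~ [F ~ [F true]]]]]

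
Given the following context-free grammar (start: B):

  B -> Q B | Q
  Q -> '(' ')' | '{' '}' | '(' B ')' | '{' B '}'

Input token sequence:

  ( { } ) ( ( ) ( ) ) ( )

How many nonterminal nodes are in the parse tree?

12

[B [Q ( [B [Q { }]] )] [B [Q ( [B [Q ( )] [B [Q ( )]]] )] [B [Q ( )]]]]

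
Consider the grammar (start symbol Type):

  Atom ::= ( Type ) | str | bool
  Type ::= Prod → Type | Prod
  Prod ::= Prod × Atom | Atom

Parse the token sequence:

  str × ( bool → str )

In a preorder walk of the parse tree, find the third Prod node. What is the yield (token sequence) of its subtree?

[Type [Prod [Prod [Atom str]] × [Atom ( [Type [Prod [Atom bool]] → [Type [Prod [Atom str]]]] )]]]

bool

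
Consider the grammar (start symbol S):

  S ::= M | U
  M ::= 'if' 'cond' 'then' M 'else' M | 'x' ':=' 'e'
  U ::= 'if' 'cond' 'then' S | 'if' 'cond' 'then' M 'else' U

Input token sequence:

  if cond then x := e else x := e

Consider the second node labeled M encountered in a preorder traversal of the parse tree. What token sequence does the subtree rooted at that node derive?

[S [M if cond then [M x := e] else [M x := e]]]

x := e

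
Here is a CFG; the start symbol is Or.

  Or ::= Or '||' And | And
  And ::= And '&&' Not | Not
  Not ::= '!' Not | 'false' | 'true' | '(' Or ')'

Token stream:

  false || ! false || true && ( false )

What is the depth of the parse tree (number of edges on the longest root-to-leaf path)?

[Or [Or [Or [And [Not false]]] || [And [Not ! [Not false]]]] || [And [And [Not true]] && [Not ( [Or [And [Not false]]] )]]]

6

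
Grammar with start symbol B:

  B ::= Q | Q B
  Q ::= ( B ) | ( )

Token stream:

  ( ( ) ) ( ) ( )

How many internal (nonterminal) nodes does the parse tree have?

8

[B [Q ( [B [Q ( )]] )] [B [Q ( )] [B [Q ( )]]]]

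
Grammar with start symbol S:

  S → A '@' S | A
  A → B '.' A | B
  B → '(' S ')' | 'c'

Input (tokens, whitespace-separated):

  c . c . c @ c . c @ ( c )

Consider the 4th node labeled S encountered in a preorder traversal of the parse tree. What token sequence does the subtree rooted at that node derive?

c

[S [A [B c] . [A [B c] . [A [B c]]]] @ [S [A [B c] . [A [B c]]] @ [S [A [B ( [S [A [B c]]] )]]]]]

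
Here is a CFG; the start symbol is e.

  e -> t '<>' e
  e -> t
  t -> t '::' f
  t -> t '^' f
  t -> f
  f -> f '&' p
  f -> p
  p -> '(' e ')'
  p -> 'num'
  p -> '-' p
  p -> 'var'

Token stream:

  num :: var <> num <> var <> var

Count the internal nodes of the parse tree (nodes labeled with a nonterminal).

19

[e [t [t [f [p num]]] :: [f [p var]]] <> [e [t [f [p num]]] <> [e [t [f [p var]]] <> [e [t [f [p var]]]]]]]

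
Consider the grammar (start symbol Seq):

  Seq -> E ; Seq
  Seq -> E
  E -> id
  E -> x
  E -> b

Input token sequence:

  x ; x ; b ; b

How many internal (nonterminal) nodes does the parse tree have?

8

[Seq [E x] ; [Seq [E x] ; [Seq [E b] ; [Seq [E b]]]]]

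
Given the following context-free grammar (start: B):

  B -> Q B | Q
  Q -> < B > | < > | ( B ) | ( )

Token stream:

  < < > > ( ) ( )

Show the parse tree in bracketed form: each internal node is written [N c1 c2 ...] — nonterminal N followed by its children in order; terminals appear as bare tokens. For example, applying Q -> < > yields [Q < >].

B
Q B
< B > B
< Q > B
< < > > B
< < > > Q B
< < > > ( ) B
< < > > ( ) Q
< < > > ( ) ( )

[B [Q < [B [Q < >]] >] [B [Q ( )] [B [Q ( )]]]]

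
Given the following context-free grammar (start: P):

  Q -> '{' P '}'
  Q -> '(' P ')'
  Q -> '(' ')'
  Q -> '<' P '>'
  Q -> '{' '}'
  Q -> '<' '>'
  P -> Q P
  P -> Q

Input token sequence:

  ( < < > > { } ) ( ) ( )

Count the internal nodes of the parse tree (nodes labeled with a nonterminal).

12

[P [Q ( [P [Q < [P [Q < >]] >] [P [Q { }]]] )] [P [Q ( )] [P [Q ( )]]]]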